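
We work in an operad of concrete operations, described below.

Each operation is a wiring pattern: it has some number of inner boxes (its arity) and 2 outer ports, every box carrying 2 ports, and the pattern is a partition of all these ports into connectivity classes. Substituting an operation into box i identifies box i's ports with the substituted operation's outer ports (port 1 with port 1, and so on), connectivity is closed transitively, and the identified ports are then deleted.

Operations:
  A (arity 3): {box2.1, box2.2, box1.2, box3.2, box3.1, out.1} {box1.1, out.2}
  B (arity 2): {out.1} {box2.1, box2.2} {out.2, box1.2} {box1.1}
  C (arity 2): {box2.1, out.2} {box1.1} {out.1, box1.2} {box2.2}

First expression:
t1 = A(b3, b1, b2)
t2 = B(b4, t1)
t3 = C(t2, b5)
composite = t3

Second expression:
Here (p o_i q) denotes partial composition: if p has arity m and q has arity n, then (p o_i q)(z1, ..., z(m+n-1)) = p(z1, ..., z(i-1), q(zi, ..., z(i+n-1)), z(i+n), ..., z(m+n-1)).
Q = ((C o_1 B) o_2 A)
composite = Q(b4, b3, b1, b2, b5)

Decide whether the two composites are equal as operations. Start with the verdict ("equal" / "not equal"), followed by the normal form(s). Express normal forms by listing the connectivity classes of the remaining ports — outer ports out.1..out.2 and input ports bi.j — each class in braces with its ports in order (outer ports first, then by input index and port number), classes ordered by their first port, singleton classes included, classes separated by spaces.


equal: each reduces to {out.1, b4.2} {out.2, b5.1} {b1.1, b1.2, b2.1, b2.2, b3.1, b3.2} {b4.1} {b5.2}

Reducing the first expression gives {out.1, b4.2} {out.2, b5.1} {b1.1, b1.2, b2.1, b2.2, b3.1, b3.2} {b4.1} {b5.2}
Reducing the second expression gives {out.1, b4.2} {out.2, b5.1} {b1.1, b1.2, b2.1, b2.2, b3.1, b3.2} {b4.1} {b5.2}
One common form — equal.


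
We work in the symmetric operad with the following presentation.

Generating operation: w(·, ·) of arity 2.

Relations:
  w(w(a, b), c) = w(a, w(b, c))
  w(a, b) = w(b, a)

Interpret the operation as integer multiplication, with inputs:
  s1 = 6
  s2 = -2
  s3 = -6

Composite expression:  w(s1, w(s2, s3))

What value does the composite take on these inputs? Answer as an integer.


w(s2, s3) = 12
w(s1, w(s2, s3)) = 72

72


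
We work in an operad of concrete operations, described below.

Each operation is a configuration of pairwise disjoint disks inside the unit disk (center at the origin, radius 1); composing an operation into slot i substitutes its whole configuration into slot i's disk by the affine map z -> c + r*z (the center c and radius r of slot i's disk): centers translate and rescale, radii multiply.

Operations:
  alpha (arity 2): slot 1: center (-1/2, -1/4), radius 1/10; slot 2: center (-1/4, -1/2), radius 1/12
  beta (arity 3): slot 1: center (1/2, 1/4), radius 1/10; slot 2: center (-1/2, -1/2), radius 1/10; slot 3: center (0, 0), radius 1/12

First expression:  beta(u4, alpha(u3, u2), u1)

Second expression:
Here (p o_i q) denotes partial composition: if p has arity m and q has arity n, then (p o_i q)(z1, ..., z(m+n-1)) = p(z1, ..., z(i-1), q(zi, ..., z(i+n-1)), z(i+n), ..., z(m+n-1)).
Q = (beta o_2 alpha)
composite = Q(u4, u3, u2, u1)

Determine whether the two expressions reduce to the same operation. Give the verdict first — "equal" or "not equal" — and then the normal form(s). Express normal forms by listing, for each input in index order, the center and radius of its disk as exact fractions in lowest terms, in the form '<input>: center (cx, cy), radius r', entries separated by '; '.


equal; the common form is u1: center (0, 0), radius 1/12; u2: center (-21/40, -11/20), radius 1/120; u3: center (-11/20, -21/40), radius 1/100; u4: center (1/2, 1/4), radius 1/10


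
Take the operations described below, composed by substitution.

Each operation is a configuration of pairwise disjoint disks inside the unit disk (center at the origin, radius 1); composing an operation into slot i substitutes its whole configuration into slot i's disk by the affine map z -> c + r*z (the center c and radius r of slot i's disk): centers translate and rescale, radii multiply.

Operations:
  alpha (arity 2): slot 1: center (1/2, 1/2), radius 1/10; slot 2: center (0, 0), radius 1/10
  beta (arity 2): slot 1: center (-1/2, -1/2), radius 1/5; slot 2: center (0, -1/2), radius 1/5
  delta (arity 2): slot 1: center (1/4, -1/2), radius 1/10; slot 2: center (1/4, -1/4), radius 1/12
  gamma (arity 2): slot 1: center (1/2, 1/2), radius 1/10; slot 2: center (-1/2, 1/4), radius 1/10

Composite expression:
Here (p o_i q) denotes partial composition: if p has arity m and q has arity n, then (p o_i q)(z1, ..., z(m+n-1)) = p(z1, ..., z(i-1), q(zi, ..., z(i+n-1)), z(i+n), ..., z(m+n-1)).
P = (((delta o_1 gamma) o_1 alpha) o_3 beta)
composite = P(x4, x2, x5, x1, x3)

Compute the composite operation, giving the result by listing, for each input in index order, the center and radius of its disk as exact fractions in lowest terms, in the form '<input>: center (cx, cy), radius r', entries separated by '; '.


Affine substitution under delta: radii multiply and x-centers shift.
tracing x4 down its 3-map path: center (61/200, -89/200), radius 1/1000
tracing x2 down its 3-map path: center (3/10, -9/20), radius 1/1000
tracing x5 down its 3-map path: center (39/200, -12/25), radius 1/500
tracing x1 down its 3-map path: center (1/5, -12/25), radius 1/500
tracing x3 down its 1-map path: center (1/4, -1/4), radius 1/12

x1: center (1/5, -12/25), radius 1/500; x2: center (3/10, -9/20), radius 1/1000; x3: center (1/4, -1/4), radius 1/12; x4: center (61/200, -89/200), radius 1/1000; x5: center (39/200, -12/25), radius 1/500


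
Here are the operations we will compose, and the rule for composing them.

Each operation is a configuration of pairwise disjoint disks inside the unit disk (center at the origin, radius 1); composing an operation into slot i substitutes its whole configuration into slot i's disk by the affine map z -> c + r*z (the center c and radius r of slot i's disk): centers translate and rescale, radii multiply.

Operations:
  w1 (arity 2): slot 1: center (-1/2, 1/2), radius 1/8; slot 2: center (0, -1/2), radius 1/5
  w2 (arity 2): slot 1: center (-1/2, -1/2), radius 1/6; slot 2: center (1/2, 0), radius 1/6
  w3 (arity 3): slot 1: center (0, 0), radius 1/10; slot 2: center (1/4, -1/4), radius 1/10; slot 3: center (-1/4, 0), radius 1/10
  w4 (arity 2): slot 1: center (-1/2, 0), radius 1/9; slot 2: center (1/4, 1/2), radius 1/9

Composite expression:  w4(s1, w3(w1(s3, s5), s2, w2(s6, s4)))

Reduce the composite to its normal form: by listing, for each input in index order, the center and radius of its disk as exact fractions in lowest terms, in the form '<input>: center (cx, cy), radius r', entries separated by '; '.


Affine substitution under w4: radii multiply and s-centers shift.
input s1: composing its 1 substitution step yields center (-1/2, 0), radius 1/9
input s3: composing its 3 substitution steps yields center (11/45, 91/180), radius 1/720
input s5: composing its 3 substitution steps yields center (1/4, 89/180), radius 1/450
input s2: composing its 2 substitution steps yields center (5/18, 17/36), radius 1/90
input s6: composing its 3 substitution steps yields center (13/60, 89/180), radius 1/540
input s4: composing its 3 substitution steps yields center (41/180, 1/2), radius 1/540

s1: center (-1/2, 0), radius 1/9; s2: center (5/18, 17/36), radius 1/90; s3: center (11/45, 91/180), radius 1/720; s4: center (41/180, 1/2), radius 1/540; s5: center (1/4, 89/180), radius 1/450; s6: center (13/60, 89/180), radius 1/540


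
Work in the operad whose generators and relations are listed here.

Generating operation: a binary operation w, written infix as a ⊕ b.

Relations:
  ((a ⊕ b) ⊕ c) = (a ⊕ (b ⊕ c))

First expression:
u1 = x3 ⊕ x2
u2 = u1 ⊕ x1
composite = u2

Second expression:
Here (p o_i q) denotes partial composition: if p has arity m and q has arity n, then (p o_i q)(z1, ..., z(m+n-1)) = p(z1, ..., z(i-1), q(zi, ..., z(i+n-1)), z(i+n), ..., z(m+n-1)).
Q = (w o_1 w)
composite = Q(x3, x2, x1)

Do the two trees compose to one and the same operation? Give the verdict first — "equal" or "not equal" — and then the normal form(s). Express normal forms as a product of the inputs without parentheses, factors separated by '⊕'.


equal; both compose to x3 ⊕ x2 ⊕ x1

The first composite normalizes to x3 ⊕ x2 ⊕ x1
The second composite normalizes to x3 ⊕ x2 ⊕ x1
Same normal form: equal.


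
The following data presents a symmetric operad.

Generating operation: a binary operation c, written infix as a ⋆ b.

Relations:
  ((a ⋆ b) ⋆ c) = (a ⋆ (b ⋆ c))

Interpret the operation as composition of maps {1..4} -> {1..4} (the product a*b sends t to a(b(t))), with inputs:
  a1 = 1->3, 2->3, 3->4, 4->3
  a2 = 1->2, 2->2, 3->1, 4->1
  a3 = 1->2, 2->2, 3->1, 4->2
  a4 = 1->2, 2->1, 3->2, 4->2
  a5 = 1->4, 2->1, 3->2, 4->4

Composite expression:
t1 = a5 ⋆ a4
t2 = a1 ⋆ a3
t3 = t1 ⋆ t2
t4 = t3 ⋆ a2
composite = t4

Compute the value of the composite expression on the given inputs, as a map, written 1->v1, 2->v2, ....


(a5 ⋆ a4) = 1->1, 2->4, 3->1, 4->1
(a1 ⋆ a3) = 1->3, 2->3, 3->3, 4->3
((a5 ⋆ a4) ⋆ (a1 ⋆ a3)) = 1->1, 2->1, 3->1, 4->1
(((a5 ⋆ a4) ⋆ (a1 ⋆ a3)) ⋆ a2) = 1->1, 2->1, 3->1, 4->1

1->1, 2->1, 3->1, 4->1


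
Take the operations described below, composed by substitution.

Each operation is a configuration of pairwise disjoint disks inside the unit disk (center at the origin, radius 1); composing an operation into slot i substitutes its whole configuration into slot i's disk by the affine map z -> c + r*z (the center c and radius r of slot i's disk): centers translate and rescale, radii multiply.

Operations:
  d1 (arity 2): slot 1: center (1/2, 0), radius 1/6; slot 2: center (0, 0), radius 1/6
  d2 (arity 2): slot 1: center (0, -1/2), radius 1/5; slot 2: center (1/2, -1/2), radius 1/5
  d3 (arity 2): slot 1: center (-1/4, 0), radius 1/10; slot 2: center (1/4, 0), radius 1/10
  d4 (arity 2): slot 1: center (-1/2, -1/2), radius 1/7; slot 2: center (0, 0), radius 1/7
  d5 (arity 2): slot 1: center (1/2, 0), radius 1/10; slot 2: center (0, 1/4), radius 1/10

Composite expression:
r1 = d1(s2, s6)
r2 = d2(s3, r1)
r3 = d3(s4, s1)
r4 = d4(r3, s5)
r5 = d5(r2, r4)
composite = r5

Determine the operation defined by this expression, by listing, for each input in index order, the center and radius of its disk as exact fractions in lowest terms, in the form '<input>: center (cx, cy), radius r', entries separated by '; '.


s1: center (-13/280, 1/5), radius 1/700; s2: center (14/25, -1/20), radius 1/300; s3: center (1/2, -1/20), radius 1/50; s4: center (-3/56, 1/5), radius 1/700; s5: center (0, 1/4), radius 1/70; s6: center (11/20, -1/20), radius 1/300

Follow each s-input down from d5: c' goes to c + r*c', radius to r*r'.
tracing s3 down its 2-map path: center (1/2, -1/20), radius 1/50
tracing s2 down its 3-map path: center (14/25, -1/20), radius 1/300
tracing s6 down its 3-map path: center (11/20, -1/20), radius 1/300
tracing s4 down its 3-map path: center (-3/56, 1/5), radius 1/700
tracing s1 down its 3-map path: center (-13/280, 1/5), radius 1/700
tracing s5 down its 2-map path: center (0, 1/4), radius 1/70


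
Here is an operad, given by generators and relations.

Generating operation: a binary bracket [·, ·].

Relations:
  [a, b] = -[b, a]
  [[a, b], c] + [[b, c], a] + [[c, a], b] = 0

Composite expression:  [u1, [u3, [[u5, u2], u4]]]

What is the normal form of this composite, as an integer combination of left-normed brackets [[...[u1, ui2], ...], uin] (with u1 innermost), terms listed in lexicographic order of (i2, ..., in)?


[[[[u1, u2], u5], u4], u3] - [[[[u1, u3], u2], u5], u4] + [[[[u1, u3], u4], u2], u5] - [[[[u1, u3], u4], u5], u2] + [[[[u1, u3], u5], u2], u4] - [[[[u1, u4], u2], u5], u3] + [[[[u1, u4], u5], u2], u3] - [[[[u1, u5], u2], u4], u3]


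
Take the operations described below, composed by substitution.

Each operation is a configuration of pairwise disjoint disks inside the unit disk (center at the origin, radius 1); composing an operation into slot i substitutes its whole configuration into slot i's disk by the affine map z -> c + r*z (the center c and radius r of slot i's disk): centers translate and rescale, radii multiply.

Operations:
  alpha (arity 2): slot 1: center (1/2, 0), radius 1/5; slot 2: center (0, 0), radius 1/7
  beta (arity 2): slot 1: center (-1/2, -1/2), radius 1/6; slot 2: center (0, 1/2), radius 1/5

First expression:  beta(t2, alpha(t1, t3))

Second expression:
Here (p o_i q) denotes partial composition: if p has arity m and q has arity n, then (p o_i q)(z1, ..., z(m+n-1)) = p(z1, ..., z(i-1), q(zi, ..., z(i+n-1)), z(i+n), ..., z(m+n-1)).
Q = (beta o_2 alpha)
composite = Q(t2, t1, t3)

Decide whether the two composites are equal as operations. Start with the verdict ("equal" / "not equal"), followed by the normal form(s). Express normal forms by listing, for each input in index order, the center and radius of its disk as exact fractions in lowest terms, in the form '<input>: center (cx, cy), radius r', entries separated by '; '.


equal; the common form is t1: center (1/10, 1/2), radius 1/25; t2: center (-1/2, -1/2), radius 1/6; t3: center (0, 1/2), radius 1/35

The first expression, normalized: t1: center (1/10, 1/2), radius 1/25; t2: center (-1/2, -1/2), radius 1/6; t3: center (0, 1/2), radius 1/35
The second expression, normalized: t1: center (1/10, 1/2), radius 1/25; t2: center (-1/2, -1/2), radius 1/6; t3: center (0, 1/2), radius 1/35
One common form — equal.


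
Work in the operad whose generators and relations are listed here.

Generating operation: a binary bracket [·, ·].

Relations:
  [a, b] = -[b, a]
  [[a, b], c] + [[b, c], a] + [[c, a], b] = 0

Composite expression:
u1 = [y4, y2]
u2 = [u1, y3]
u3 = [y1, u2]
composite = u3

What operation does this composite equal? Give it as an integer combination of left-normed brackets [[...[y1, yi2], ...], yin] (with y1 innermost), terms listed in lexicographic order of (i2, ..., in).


-[[[y1, y2], y4], y3] + [[[y1, y3], y2], y4] - [[[y1, y3], y4], y2] + [[[y1, y4], y2], y3]


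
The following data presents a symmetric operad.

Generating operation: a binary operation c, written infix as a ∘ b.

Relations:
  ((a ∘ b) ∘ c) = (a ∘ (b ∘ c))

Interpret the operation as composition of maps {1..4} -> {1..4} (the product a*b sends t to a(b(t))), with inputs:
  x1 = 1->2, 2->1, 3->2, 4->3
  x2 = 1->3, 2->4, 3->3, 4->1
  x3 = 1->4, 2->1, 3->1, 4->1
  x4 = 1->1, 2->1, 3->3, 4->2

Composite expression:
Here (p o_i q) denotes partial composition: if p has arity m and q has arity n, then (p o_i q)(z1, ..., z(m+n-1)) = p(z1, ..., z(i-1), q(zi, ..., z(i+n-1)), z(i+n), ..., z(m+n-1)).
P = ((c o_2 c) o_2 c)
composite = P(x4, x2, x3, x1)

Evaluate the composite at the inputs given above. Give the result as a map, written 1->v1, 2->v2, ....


(x2 ∘ x3) = 1->1, 2->3, 3->3, 4->3
((x2 ∘ x3) ∘ x1) = 1->3, 2->1, 3->3, 4->3
(x4 ∘ ((x2 ∘ x3) ∘ x1)) = 1->3, 2->1, 3->3, 4->3

1->3, 2->1, 3->3, 4->3


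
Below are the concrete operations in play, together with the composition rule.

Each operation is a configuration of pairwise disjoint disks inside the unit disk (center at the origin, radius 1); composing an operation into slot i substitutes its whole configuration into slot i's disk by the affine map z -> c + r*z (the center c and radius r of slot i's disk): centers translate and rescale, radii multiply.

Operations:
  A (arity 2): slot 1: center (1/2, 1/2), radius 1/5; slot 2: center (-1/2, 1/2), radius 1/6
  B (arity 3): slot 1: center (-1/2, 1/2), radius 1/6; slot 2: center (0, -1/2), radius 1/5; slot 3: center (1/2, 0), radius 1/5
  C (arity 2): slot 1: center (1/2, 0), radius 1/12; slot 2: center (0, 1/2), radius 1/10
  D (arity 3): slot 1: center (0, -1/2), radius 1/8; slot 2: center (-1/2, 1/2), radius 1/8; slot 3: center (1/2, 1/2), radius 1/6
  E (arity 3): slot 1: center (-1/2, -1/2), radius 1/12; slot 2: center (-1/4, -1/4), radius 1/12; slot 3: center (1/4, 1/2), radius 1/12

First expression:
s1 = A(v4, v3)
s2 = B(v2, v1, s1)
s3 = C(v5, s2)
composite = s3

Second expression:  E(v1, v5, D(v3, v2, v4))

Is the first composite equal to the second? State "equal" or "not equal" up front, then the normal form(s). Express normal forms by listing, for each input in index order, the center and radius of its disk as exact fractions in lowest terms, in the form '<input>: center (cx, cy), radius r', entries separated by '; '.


not equal; first: v1: center (0, 9/20), radius 1/50; v2: center (-1/20, 11/20), radius 1/60; v3: center (1/25, 51/100), radius 1/300; v4: center (3/50, 51/100), radius 1/250; v5: center (1/2, 0), radius 1/12; second: v1: center (-1/2, -1/2), radius 1/12; v2: center (5/24, 13/24), radius 1/96; v3: center (1/4, 11/24), radius 1/96; v4: center (7/24, 13/24), radius 1/72; v5: center (-1/4, -1/4), radius 1/12

In normal form, the first expression is v1: center (0, 9/20), radius 1/50; v2: center (-1/20, 11/20), radius 1/60; v3: center (1/25, 51/100), radius 1/300; v4: center (3/50, 51/100), radius 1/250; v5: center (1/2, 0), radius 1/12
In normal form, the second expression is v1: center (-1/2, -1/2), radius 1/12; v2: center (5/24, 13/24), radius 1/96; v3: center (1/4, 11/24), radius 1/96; v4: center (7/24, 13/24), radius 1/72; v5: center (-1/4, -1/4), radius 1/12
Distinct normal forms: not equal.


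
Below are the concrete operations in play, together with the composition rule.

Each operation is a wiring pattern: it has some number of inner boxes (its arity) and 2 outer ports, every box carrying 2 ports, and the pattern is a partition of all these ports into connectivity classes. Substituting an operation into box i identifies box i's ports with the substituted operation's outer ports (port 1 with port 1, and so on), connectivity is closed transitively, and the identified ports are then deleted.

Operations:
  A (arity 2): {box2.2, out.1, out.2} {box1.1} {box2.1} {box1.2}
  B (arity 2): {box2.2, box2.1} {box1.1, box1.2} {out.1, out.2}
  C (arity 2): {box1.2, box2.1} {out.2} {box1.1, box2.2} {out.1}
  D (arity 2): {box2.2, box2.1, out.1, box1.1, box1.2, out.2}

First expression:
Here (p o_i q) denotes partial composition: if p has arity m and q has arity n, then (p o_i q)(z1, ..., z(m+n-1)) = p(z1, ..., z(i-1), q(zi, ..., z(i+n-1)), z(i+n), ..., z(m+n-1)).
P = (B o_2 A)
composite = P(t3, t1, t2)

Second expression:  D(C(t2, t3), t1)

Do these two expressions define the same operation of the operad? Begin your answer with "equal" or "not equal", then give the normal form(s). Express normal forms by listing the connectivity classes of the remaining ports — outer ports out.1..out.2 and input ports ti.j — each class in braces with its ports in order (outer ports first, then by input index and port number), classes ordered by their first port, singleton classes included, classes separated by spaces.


not equal: they reduce to {out.1, out.2} {t1.1} {t1.2} {t2.1} {t2.2} {t3.1, t3.2} and {out.1, out.2, t1.1, t1.2} {t2.1, t3.2} {t2.2, t3.1}

Reducing the first expression gives {out.1, out.2} {t1.1} {t1.2} {t2.1} {t2.2} {t3.1, t3.2}
Reducing the second expression gives {out.1, out.2, t1.1, t1.2} {t2.1, t3.2} {t2.2, t3.1}
No match — not equal.


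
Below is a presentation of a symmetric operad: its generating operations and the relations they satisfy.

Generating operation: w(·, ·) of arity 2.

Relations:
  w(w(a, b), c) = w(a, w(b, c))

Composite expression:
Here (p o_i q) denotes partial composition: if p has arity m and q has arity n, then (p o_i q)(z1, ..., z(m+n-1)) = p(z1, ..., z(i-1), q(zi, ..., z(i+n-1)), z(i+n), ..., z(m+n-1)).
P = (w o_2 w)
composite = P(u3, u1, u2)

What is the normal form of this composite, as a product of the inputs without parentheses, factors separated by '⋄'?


u3 ⋄ u1 ⋄ u2

Associativity of w dissolves the nesting; only the u-input order survives.
w(u1, u2) flattens to u1 ⋄ u2
w(u3, w(u1, u2)) flattens to u3 ⋄ u1 ⋄ u2


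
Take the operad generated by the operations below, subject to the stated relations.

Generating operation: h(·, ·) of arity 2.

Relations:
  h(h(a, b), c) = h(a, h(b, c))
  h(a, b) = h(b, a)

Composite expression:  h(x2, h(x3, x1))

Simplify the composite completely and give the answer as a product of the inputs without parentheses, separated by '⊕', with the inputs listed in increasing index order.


x1 ⊕ x2 ⊕ x3

With h associative and commutative, the x-input set is all that matters.
h(x3, x1) reduces to x3 ⊕ x1
h(x2, h(x3, x1)) reduces to x2 ⊕ x3 ⊕ x1
putting the inputs in ascending order: x1 ⊕ x2 ⊕ x3


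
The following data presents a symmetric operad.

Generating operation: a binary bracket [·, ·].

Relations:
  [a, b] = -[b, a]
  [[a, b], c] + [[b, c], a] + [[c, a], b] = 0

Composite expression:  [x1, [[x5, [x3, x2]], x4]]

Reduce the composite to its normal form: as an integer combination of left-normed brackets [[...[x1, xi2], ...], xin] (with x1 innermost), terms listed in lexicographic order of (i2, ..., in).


Expand each bracket as ab - ba; the x1-initial words give the coefficients.
Composite bracket: [x1, [[x5, [x3, x2]], x4]]
Full expansion: 16 signed words from ab - ba (2^4 = 16).
Words beginning with x1 determine it all:
  word x1x2x3x5x4 has sign +1, contributing +[[[[x1, x2], x3], x5], x4]
  word x1x3x2x5x4 has sign -1, contributing -[[[[x1, x3], x2], x5], x4]
  word x1x4x2x3x5 has sign -1, contributing -[[[[x1, x4], x2], x3], x5]
  word x1x4x3x2x5 has sign +1, contributing +[[[[x1, x4], x3], x2], x5]
  word x1x4x5x2x3 has sign +1, contributing +[[[[x1, x4], x5], x2], x3]
  word x1x4x5x3x2 has sign -1, contributing -[[[[x1, x4], x5], x3], x2]
  word x1x5x2x3x4 has sign -1, contributing -[[[[x1, x5], x2], x3], x4]
  word x1x5x3x2x4 has sign +1, contributing +[[[[x1, x5], x3], x2], x4]

[[[[x1, x2], x3], x5], x4] - [[[[x1, x3], x2], x5], x4] - [[[[x1, x4], x2], x3], x5] + [[[[x1, x4], x3], x2], x5] + [[[[x1, x4], x5], x2], x3] - [[[[x1, x4], x5], x3], x2] - [[[[x1, x5], x2], x3], x4] + [[[[x1, x5], x3], x2], x4]


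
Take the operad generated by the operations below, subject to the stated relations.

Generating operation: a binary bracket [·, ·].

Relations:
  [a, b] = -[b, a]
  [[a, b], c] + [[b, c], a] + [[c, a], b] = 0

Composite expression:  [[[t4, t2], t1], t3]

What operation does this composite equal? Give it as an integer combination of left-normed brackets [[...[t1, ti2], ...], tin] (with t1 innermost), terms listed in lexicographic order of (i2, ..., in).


[[[t1, t2], t4], t3] - [[[t1, t4], t2], t3]

Left-normed coefficients sit on the t1-initial expansion words.
Composite bracket: [[[t4, t2], t1], t3]
The bracket unfolds into 8 signed words via [a, b] = ab - ba (2^3 = 8).
Only words starting with t1 matter:
  from t1t2t4t3, sign +1: term +[[[t1, t2], t4], t3]
  from t1t4t2t3, sign -1: term -[[[t1, t4], t2], t3]


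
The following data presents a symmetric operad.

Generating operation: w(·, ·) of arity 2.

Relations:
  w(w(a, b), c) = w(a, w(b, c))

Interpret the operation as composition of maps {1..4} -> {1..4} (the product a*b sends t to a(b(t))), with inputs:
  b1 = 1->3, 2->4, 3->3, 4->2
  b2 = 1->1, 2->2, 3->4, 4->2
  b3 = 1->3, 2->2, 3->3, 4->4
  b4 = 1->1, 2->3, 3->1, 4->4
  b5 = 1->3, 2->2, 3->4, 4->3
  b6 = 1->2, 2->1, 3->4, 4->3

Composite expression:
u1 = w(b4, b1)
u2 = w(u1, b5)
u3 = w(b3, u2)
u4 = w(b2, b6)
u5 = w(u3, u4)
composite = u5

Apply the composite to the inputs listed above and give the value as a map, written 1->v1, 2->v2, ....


1->4, 2->3, 3->4, 4->3


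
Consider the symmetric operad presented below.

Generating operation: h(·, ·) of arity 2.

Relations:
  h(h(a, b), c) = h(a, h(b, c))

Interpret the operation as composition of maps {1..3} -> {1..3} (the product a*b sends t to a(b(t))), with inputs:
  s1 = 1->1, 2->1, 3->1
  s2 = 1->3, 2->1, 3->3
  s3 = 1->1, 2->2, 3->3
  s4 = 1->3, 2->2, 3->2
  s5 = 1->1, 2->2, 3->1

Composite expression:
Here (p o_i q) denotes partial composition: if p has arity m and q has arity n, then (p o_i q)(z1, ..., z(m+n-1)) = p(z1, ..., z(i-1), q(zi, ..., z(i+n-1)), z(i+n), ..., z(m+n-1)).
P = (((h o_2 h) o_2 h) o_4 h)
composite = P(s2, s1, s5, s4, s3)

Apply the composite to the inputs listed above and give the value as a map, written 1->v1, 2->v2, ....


1->3, 2->3, 3->3

h(s1, s5) = 1->1, 2->1, 3->1
h(s4, s3) = 1->3, 2->2, 3->2
h(h(s1, s5), h(s4, s3)) = 1->1, 2->1, 3->1
h(s2, h(h(s1, s5), h(s4, s3))) = 1->3, 2->3, 3->3


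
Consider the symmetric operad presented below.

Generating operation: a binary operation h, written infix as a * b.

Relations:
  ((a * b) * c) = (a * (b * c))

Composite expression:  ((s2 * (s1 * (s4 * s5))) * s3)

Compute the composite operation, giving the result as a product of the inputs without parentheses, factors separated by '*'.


s2 * s1 * s4 * s5 * s3

Key point: h is associative — brackets drop, the s-order remains.
(s4 * s5) flattens to s4 * s5
(s1 * (s4 * s5)) flattens to s1 * s4 * s5
(s2 * (s1 * (s4 * s5))) flattens to s2 * s1 * s4 * s5
((s2 * (s1 * (s4 * s5))) * s3) flattens to s2 * s1 * s4 * s5 * s3


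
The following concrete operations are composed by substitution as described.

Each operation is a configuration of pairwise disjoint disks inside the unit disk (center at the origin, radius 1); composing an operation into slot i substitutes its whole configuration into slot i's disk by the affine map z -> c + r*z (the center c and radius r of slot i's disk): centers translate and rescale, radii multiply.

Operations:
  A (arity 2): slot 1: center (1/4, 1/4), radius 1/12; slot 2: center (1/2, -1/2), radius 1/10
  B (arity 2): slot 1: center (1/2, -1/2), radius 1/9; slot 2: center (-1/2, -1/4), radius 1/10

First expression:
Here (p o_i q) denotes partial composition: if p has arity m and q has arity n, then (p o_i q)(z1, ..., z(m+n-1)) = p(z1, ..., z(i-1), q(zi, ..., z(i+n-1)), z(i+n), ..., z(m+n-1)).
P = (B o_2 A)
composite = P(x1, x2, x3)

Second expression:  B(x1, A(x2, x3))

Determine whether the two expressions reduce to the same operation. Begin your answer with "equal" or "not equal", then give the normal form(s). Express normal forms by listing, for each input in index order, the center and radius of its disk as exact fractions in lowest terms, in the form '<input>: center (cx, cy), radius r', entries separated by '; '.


equal; both compose to x1: center (1/2, -1/2), radius 1/9; x2: center (-19/40, -9/40), radius 1/120; x3: center (-9/20, -3/10), radius 1/100

In normal form, the first expression is x1: center (1/2, -1/2), radius 1/9; x2: center (-19/40, -9/40), radius 1/120; x3: center (-9/20, -3/10), radius 1/100
In normal form, the second expression is x1: center (1/2, -1/2), radius 1/9; x2: center (-19/40, -9/40), radius 1/120; x3: center (-9/20, -3/10), radius 1/100
Both agree, so they are equal.


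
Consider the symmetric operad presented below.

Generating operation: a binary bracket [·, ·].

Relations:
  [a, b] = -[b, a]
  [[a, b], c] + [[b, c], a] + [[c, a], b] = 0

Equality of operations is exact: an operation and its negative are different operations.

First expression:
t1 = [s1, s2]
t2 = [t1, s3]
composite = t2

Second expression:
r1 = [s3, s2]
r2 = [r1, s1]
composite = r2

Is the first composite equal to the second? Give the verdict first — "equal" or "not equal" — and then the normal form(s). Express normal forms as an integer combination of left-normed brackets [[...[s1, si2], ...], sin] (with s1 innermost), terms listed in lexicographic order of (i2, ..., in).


not equal: they reduce to [[s1, s2], s3] and [[s1, s2], s3] - [[s1, s3], s2]

The first expression reduces to [[s1, s2], s3]
The second expression reduces to [[s1, s2], s3] - [[s1, s3], s2]
No match — not equal.


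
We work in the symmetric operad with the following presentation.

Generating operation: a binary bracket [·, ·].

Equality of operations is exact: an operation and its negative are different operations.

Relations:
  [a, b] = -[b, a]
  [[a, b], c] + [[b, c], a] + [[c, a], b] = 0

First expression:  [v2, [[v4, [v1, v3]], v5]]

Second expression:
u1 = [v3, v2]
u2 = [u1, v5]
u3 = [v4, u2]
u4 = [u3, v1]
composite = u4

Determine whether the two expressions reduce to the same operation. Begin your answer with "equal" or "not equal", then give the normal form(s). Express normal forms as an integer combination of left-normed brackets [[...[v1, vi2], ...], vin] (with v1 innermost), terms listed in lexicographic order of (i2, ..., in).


The first expression, normalized: [[[[v1, v3], v4], v5], v2]
The second expression, normalized: -[[[[v1, v2], v3], v5], v4] + [[[[v1, v3], v2], v5], v4] + [[[[v1, v4], v2], v3], v5] - [[[[v1, v4], v3], v2], v5] - [[[[v1, v4], v5], v2], v3] + [[[[v1, v4], v5], v3], v2] + [[[[v1, v5], v2], v3], v4] - [[[[v1, v5], v3], v2], v4]
Different reductions; not equal.

not equal; first: [[[[v1, v3], v4], v5], v2]; second: -[[[[v1, v2], v3], v5], v4] + [[[[v1, v3], v2], v5], v4] + [[[[v1, v4], v2], v3], v5] - [[[[v1, v4], v3], v2], v5] - [[[[v1, v4], v5], v2], v3] + [[[[v1, v4], v5], v3], v2] + [[[[v1, v5], v2], v3], v4] - [[[[v1, v5], v3], v2], v4]


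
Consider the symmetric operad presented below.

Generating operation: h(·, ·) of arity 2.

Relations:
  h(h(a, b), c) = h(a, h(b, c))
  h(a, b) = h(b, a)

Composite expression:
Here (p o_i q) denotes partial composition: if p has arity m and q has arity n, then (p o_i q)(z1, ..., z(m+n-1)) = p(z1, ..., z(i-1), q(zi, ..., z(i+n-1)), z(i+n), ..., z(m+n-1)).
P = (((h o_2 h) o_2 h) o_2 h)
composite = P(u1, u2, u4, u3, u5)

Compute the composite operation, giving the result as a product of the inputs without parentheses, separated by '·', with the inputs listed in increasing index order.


u1 · u2 · u3 · u4 · u5

Reordering under h is free, so list the u-inputs canonically.
h(u2, u4) linearizes to u2 · u4
h(h(u2, u4), u3) linearizes to u2 · u4 · u3
h(h(h(u2, u4), u3), u5) linearizes to u2 · u4 · u3 · u5
h(u1, h(h(h(u2, u4), u3), u5)) linearizes to u1 · u2 · u4 · u3 · u5
the factors in increasing index order: u1 · u2 · u3 · u4 · u5


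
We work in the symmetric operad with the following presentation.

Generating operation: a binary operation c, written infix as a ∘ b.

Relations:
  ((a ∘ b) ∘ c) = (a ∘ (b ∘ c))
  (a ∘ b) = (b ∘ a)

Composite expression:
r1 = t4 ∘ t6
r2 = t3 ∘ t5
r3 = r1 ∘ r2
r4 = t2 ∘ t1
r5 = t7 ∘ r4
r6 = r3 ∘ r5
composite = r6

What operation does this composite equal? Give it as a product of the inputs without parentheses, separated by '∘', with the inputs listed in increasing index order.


t1 ∘ t2 ∘ t3 ∘ t4 ∘ t5 ∘ t6 ∘ t7

Shape and order are irrelevant to c; the t-input set decides.
(t4 ∘ t6) reduces to t4 ∘ t6
(t3 ∘ t5) reduces to t3 ∘ t5
((t4 ∘ t6) ∘ (t3 ∘ t5)) reduces to t4 ∘ t6 ∘ t3 ∘ t5
(t2 ∘ t1) reduces to t2 ∘ t1
(t7 ∘ (t2 ∘ t1)) reduces to t7 ∘ t2 ∘ t1
(((t4 ∘ t6) ∘ (t3 ∘ t5)) ∘ (t7 ∘ (t2 ∘ t1))) reduces to t4 ∘ t6 ∘ t3 ∘ t5 ∘ t7 ∘ t2 ∘ t1
the factors in increasing index order: t1 ∘ t2 ∘ t3 ∘ t4 ∘ t5 ∘ t6 ∘ t7


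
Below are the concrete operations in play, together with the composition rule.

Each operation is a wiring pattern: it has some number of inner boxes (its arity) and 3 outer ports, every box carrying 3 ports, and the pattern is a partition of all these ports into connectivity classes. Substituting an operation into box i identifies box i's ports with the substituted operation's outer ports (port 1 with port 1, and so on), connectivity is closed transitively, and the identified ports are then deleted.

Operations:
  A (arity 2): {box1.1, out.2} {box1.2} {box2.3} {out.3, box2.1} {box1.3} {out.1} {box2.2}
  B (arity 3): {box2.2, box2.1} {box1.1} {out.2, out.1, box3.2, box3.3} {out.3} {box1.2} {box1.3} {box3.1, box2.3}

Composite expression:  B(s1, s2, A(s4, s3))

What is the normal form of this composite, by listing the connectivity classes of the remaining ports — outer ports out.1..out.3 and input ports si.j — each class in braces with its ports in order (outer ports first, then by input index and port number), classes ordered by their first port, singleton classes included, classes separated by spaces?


{out.1, out.2, s3.1, s4.1} {out.3} {s1.1} {s1.2} {s1.3} {s2.1, s2.2} {s2.3} {s3.2} {s3.3} {s4.2} {s4.3}

Reachability decides: close wires over B-identified ports.
the subtree at A composes to {out.1} {out.2, s4.1} {out.3, s3.1} {s3.2} {s3.3} {s4.2} {s4.3} on (s4, s3); out.j = own outer ports
the subtree at B composes to {out.1, out.2, s3.1, s4.1} {out.3} {s1.1} {s1.2} {s1.3} {s2.1, s2.2} {s2.3} {s3.2} {s3.3} {s4.2} {s4.3} on (s1, s2, s4, s3); out.j = own outer ports


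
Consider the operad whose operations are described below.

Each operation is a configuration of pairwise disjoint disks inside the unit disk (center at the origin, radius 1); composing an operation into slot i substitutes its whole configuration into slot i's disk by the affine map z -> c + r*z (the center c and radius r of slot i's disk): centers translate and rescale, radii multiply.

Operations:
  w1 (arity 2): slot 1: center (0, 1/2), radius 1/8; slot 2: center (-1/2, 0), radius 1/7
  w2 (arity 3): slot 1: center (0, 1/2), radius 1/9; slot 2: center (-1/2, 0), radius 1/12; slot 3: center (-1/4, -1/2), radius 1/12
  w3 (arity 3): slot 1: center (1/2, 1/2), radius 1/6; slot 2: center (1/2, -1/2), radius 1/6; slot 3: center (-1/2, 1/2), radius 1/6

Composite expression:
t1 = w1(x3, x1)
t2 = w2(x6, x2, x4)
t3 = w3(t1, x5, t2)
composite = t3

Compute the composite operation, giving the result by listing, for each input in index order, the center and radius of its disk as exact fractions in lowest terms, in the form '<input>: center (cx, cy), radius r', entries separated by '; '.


x1: center (5/12, 1/2), radius 1/42; x2: center (-7/12, 1/2), radius 1/72; x3: center (1/2, 7/12), radius 1/48; x4: center (-13/24, 5/12), radius 1/72; x5: center (1/2, -1/2), radius 1/6; x6: center (-1/2, 7/12), radius 1/54

Nesting under w3 composes maps z -> c + r*z down each x-path.
x3: after 2 affine steps, its disk has center (1/2, 7/12), radius 1/48
x1: after 2 affine steps, its disk has center (5/12, 1/2), radius 1/42
x5: after 1 affine step, its disk has center (1/2, -1/2), radius 1/6
x6: after 2 affine steps, its disk has center (-1/2, 7/12), radius 1/54
x2: after 2 affine steps, its disk has center (-7/12, 1/2), radius 1/72
x4: after 2 affine steps, its disk has center (-13/24, 5/12), radius 1/72


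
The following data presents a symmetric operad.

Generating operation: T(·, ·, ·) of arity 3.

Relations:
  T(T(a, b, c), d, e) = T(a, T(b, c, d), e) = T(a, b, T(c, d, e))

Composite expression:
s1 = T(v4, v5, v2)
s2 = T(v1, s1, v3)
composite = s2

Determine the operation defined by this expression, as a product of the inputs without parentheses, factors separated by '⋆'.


Key point: T is associative — brackets drop, the v-order remains.
T(v4, v5, v2) spells out as v4 ⋆ v5 ⋆ v2
T(v1, T(v4, v5, v2), v3) spells out as v1 ⋆ v4 ⋆ v5 ⋆ v2 ⋆ v3

v1 ⋆ v4 ⋆ v5 ⋆ v2 ⋆ v3


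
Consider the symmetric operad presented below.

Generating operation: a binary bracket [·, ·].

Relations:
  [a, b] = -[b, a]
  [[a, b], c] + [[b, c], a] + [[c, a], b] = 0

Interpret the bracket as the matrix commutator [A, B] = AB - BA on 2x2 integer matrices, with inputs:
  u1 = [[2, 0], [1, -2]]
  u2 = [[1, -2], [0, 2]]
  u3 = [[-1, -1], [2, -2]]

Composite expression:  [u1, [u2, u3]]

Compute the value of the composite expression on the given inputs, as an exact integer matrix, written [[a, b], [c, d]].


[[-3, 12], [-16, 3]]


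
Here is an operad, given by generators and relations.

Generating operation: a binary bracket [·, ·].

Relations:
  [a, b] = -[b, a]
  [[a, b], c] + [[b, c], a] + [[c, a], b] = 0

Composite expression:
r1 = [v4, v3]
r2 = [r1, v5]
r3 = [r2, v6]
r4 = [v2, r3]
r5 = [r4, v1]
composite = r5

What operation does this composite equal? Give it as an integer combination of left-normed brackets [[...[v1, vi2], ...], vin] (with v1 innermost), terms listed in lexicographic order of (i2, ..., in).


[[[[[v1, v2], v3], v4], v5], v6] - [[[[[v1, v2], v4], v3], v5], v6] - [[[[[v1, v2], v5], v3], v4], v6] + [[[[[v1, v2], v5], v4], v3], v6] - [[[[[v1, v2], v6], v3], v4], v5] + [[[[[v1, v2], v6], v4], v3], v5] + [[[[[v1, v2], v6], v5], v3], v4] - [[[[[v1, v2], v6], v5], v4], v3] - [[[[[v1, v3], v4], v5], v6], v2] + [[[[[v1, v4], v3], v5], v6], v2] + [[[[[v1, v5], v3], v4], v6], v2] - [[[[[v1, v5], v4], v3], v6], v2] + [[[[[v1, v6], v3], v4], v5], v2] - [[[[[v1, v6], v4], v3], v5], v2] - [[[[[v1, v6], v5], v3], v4], v2] + [[[[[v1, v6], v5], v4], v3], v2]

Skip Jacobi rewriting: expand, keep v1-initial words, read off terms.
Composite bracket: [[v2, [[[v4, v3], v5], v6]], v1]
Applying ab - ba throughout gives 32 signed words (2^5 = 32).
The v1-initial words carry the normal form:
  word v1v2v3v4v5v6 has sign +1, contributing +[[[[[v1, v2], v3], v4], v5], v6]
  word v1v2v4v3v5v6 has sign -1, contributing -[[[[[v1, v2], v4], v3], v5], v6]
  word v1v2v5v3v4v6 has sign -1, contributing -[[[[[v1, v2], v5], v3], v4], v6]
  word v1v2v5v4v3v6 has sign +1, contributing +[[[[[v1, v2], v5], v4], v3], v6]
  word v1v2v6v3v4v5 has sign -1, contributing -[[[[[v1, v2], v6], v3], v4], v5]
  word v1v2v6v4v3v5 has sign +1, contributing +[[[[[v1, v2], v6], v4], v3], v5]
  word v1v2v6v5v3v4 has sign +1, contributing +[[[[[v1, v2], v6], v5], v3], v4]
  word v1v2v6v5v4v3 has sign -1, contributing -[[[[[v1, v2], v6], v5], v4], v3]
  word v1v3v4v5v6v2 has sign -1, contributing -[[[[[v1, v3], v4], v5], v6], v2]
  word v1v4v3v5v6v2 has sign +1, contributing +[[[[[v1, v4], v3], v5], v6], v2]
  word v1v5v3v4v6v2 has sign +1, contributing +[[[[[v1, v5], v3], v4], v6], v2]
  word v1v5v4v3v6v2 has sign -1, contributing -[[[[[v1, v5], v4], v3], v6], v2]
  word v1v6v3v4v5v2 has sign +1, contributing +[[[[[v1, v6], v3], v4], v5], v2]
  word v1v6v4v3v5v2 has sign -1, contributing -[[[[[v1, v6], v4], v3], v5], v2]
  word v1v6v5v3v4v2 has sign -1, contributing -[[[[[v1, v6], v5], v3], v4], v2]
  word v1v6v5v4v3v2 has sign +1, contributing +[[[[[v1, v6], v5], v4], v3], v2]


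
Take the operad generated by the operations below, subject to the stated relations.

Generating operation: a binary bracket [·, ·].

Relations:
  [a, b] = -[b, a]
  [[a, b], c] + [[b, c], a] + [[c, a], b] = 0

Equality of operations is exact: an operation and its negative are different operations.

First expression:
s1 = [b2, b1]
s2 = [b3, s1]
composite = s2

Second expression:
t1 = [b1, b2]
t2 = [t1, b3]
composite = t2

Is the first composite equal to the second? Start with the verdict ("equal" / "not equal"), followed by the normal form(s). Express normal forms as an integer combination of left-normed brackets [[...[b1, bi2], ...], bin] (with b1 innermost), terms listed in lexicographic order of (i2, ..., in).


equal; the common form is [[b1, b2], b3]

The first composite normalizes to [[b1, b2], b3]
The second composite normalizes to [[b1, b2], b3]
The forms coincide; equal.


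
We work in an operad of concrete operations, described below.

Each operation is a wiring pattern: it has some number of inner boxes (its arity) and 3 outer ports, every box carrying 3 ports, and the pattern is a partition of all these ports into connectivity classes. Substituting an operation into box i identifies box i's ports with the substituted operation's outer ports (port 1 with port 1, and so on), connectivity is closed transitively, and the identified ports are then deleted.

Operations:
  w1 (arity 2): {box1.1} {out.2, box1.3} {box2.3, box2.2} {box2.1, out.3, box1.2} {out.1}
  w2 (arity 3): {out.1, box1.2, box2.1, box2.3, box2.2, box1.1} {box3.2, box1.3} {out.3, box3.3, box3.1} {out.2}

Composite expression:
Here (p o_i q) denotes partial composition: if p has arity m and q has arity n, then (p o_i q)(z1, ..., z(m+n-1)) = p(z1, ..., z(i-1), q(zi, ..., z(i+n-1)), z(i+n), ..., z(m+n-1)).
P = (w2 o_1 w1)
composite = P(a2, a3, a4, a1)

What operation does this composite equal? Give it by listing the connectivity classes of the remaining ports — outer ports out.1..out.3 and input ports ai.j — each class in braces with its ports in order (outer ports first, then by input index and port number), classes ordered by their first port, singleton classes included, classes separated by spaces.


{out.1, a2.3, a4.1, a4.2, a4.3} {out.2} {out.3, a1.1, a1.3} {a1.2, a2.2, a3.1} {a2.1} {a3.2, a3.3}

After gluing at w2, chains via deleted ports link the a-ports.
the subtree at w1 composes to {out.1} {out.2, a2.3} {out.3, a2.2, a3.1} {a2.1} {a3.2, a3.3} on (a2, a3); out.j = own outer ports
the subtree at w2 composes to {out.1, a2.3, a4.1, a4.2, a4.3} {out.2} {out.3, a1.1, a1.3} {a1.2, a2.2, a3.1} {a2.1} {a3.2, a3.3} on (a2, a3, a4, a1); out.j = own outer ports
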